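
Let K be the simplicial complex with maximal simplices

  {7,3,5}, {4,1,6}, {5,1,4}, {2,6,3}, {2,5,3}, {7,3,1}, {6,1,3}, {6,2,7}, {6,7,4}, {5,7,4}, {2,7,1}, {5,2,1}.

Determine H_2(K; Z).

Take the total order 1 < 2 < 3 < 4 < 5 < 6 < 7 on the vertex set. Then K (dimension 2) consists of the simplices:

  0-simplices (7): [1], [2], [3], [4], [5], [6], [7]
  1-simplices (18): [1,2], [1,3], [1,4], [1,5], [1,6], [1,7], [2,3], [2,5], [2,6], [2,7], [3,5], [3,6], [3,7], [4,5], [4,6], [4,7], [5,7], [6,7]
  2-simplices (12): [1,2,5], [1,2,7], [1,3,6], [1,3,7], [1,4,5], [1,4,6], [2,3,5], [2,3,6], [2,6,7], [3,5,7], [4,5,7], [4,6,7]

giving chain groups C_0 ≅ Z^7, C_1 ≅ Z^18, C_2 ≅ Z^12.

Boundary ∂_1: C_1 → C_0 maps an edge to its endpoints' difference, ∂[p,q] = q − p. For instance
  ∂[1,6] = [6] − [1].
The 7×18 boundary matrix has rank 6 and Smith normal form diag(1,1,1,1,1,1).

Boundary ∂_2: C_2 → C_1 acts by ∂[p,q,r] = [q,r] − [p,r] + [p,q]. For instance
  ∂[2,6,7] = [6,7] − [2,7] + [2,6],
  ∂[1,3,7] = [3,7] − [1,7] + [1,3].
This gives a 18×12 integer matrix of rank 12; reducing to Smith normal form yields diagonal entries (1,1,1,1,1,1,1,1,1,1,1,2).

Now H_k = ker ∂_k / im ∂_{k+1}, so:

  H_2: rank ker ∂_2 − rank ∂_3 = (12 − 12) − 0 = 0, and there is no ∂_3, so H_2 = 0.

H_2 ≅ 0.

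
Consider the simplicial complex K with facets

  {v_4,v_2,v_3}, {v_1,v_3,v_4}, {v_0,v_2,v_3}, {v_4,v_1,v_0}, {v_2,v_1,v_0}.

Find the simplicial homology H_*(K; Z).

H_0 ≅ Z,  H_1 ≅ Z,  H_2 = 0.

Order the vertices as v_0 < v_1 < v_2 < v_3 < v_4. Listing each simplex with vertices in this order, K has dimension 2 with simplices:

  0-simplices (5): [v_0], [v_1], [v_2], [v_3], [v_4]
  1-simplices (10): [v_0,v_1], [v_0,v_2], [v_0,v_3], [v_0,v_4], [v_1,v_2], [v_1,v_3], [v_1,v_4], [v_2,v_3], [v_2,v_4], [v_3,v_4]
  2-simplices (5): [v_0,v_1,v_2], [v_0,v_1,v_4], [v_0,v_2,v_3], [v_1,v_3,v_4], [v_2,v_3,v_4]

Hence C_0 ≅ Z^5, C_1 ≅ Z^10, C_2 ≅ Z^5.

Boundary ∂_1: C_1 → C_0 is given by ∂[p,q] = [q] − [p]. For instance
  ∂[v_1,v_2] = [v_2] − [v_1].
As a 5×10 matrix over Z this has rank 4, with invariant factors (1,1,1,1).

Boundary ∂_2: C_2 → C_1 sends each 2-simplex [p,q,r] to [q,r] − [p,r] + [p,q]. For instance
  ∂[v_0,v_1,v_4] = [v_1,v_4] − [v_0,v_4] + [v_0,v_1],
  ∂[v_1,v_3,v_4] = [v_3,v_4] − [v_1,v_4] + [v_1,v_3].
This gives a 10×5 integer matrix of rank 5; reducing to Smith normal form yields diagonal entries (1,1,1,1,1).

From H_k ≅ ker(∂_k) / im(∂_{k+1}) we obtain:

  H_0: rank C_0 − rank ∂_1 = 5 − 4 = 1, and the invariant factors of ∂_1 are all 1, so H_0 ≅ Z.
  H_1: rank ker ∂_1 − rank ∂_2 = (10 − 4) − 5 = 1, and the invariant factors of ∂_2 are all 1, so H_1 ≅ Z.
  H_2: rank ker ∂_2 − rank ∂_3 = (5 − 5) − 0 = 0, and there is no ∂_3, so H_2 ≅ 0.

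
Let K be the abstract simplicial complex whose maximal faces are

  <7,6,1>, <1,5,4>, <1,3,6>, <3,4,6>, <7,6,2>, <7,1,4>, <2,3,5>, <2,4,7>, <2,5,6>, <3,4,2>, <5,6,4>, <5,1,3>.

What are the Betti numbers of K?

Take the total order 1 < 2 < 3 < 4 < 5 < 6 < 7 on the vertex set. Then K (dimension 2) consists of the simplices:

  0-simplices (7): [1], [2], [3], [4], [5], [6], [7]
  1-simplices (18): [1,3], [1,4], [1,5], [1,6], [1,7], [2,3], [2,4], [2,5], [2,6], [2,7], [3,4], [3,5], [3,6], [4,5], [4,6], [4,7], [5,6], [6,7]
  2-simplices (12): [1,3,5], [1,3,6], [1,4,5], [1,4,7], [1,6,7], [2,3,4], [2,3,5], [2,4,7], [2,5,6], [2,6,7], [3,4,6], [4,5,6]

so the chain groups are C_0 ≅ Z^7, C_1 ≅ Z^18, C_2 ≅ Z^12.

Boundary ∂_1: C_1 → C_0 is given by ∂[p,q] = [q] − [p].
This gives a 7×18 integer matrix of rank 6; reducing to Smith normal form yields diagonal entries (1,1,1,1,1,1).

Boundary ∂_2: C_2 → C_1 acts by ∂[p,q,r] = [q,r] − [p,r] + [p,q]. For instance
  ∂[2,3,5] = [3,5] − [2,5] + [2,3],
  ∂[2,3,4] = [3,4] − [2,4] + [2,3].
As a 18×12 matrix over Z this has rank 12, with invariant factors (1,1,1,1,1,1,1,1,1,1,1,2).

Now H_k = ker ∂_k / im ∂_{k+1}, so:

  H_0: rank C_0 − rank ∂_1 = 7 − 6 = 1, and the invariant factors of ∂_1 are all 1, so H_0 ≅ Z.
  H_1: rank ker ∂_1 − rank ∂_2 = (18 − 6) − 12 = 0, and ∂_2 has invariant factor 2 > 1, so H_1 ≅ Z/2.
  H_2: rank ker ∂_2 − rank ∂_3 = (12 − 12) − 0 = 0, and there is no ∂_3, so H_2 ≅ 0.

As a check, the Euler characteristic is 7 − 18 + 12 = 1, which agrees with 1 − 0 + 0 = 1.

Hence the Betti numbers are b_0 = 1, b_1 = 0, b_2 = 0.

b_0 = 1, b_1 = 0, b_2 = 0.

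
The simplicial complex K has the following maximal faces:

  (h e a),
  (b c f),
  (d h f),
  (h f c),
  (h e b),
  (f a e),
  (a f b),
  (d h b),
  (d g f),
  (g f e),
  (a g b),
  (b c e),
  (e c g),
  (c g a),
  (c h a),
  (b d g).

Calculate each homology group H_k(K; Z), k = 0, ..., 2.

Take the total order a < b < c < d < e < f < g < h on the vertex set. Then K (dimension 2) consists of the simplices:

  0-simplices (8): a, b, c, d, e, f, g, h
  1-simplices (24): ab, ac, ae, af, ag, ah, bc, bd, be, bf, bg, bh, ce, cf, cg, ch, df, dg, dh, ef, eg, eh, fg, fh
  2-simplices (16): abf, abg, acg, ach, aef, aeh, bce, bcf, bdg, bdh, beh, ceg, cfh, dfg, dfh, efg

giving chain groups C_0 ≅ Z^8, C_1 ≅ Z^24, C_2 ≅ Z^16.

∂_1: C_1 → C_0 is given by ∂[p,q] = [q] − [p]. For instance
  ∂ab = b − a.
This gives a 8×24 integer matrix of rank 7; reducing to Smith normal form yields diagonal entries (1,1,1,1,1,1,1).

Boundary ∂_2: C_2 → C_1 sends each 2-simplex [p,q,r] to [q,r] − [p,r] + [p,q]. For instance
  ∂dfh = fh − dh + df,
  ∂beh = eh − bh + be.
The 24×16 boundary matrix has rank 15 and Smith normal form diag(1,1,1,1,1,1,1,1,1,1,1,1,1,1,1).

Computing H_k = (kernel of ∂_k) / (image of ∂_{k+1}):

  H_0: rank C_0 − rank ∂_1 = 8 − 7 = 1, and the invariant factors of ∂_1 are all 1, so H_0 ≅ Z.
  H_1: rank ker ∂_1 − rank ∂_2 = (24 − 7) − 15 = 2, and the invariant factors of ∂_2 are all 1, so H_1 ≅ Z^2.
  H_2: rank ker ∂_2 − rank ∂_3 = (16 − 15) − 0 = 1, and there is no ∂_3, so H_2 ≅ Z.

H_0 = Z,  H_1 = Z^2,  H_2 = Z.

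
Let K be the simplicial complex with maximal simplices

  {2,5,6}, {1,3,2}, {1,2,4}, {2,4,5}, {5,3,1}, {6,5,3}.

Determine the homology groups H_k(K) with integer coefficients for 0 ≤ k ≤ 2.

Take the total order 1 < 2 < 3 < 4 < 5 < 6 on the vertex set. Then K (dimension 2) consists of the simplices:

  0-simplices (6): [1], [2], [3], [4], [5], [6]
  1-simplices (12): [1,2], [1,3], [1,4], [1,5], [2,3], [2,4], [2,5], [2,6], [3,5], [3,6], [4,5], [5,6]
  2-simplices (6): [1,2,3], [1,2,4], [1,3,5], [2,4,5], [2,5,6], [3,5,6]

Hence C_0 ≅ Z^6, C_1 ≅ Z^12, C_2 ≅ Z^6.

Boundary ∂_1: C_1 → C_0 maps an edge to its endpoints' difference, ∂[p,q] = q − p.
The 6×12 boundary matrix has rank 5 and Smith normal form diag(1,1,1,1,1).

∂_2: C_2 → C_1 acts by ∂[p,q,r] = [q,r] − [p,r] + [p,q]. For instance
  ∂[1,2,4] = [2,4] − [1,4] + [1,2],
  ∂[2,5,6] = [5,6] − [2,6] + [2,5].
The resulting 12×6 matrix has rank 6, and its Smith normal form has invariant factors (1,1,1,1,1,1).

Now H_k = ker ∂_k / im ∂_{k+1}, so:

  H_0: rank C_0 − rank ∂_1 = 6 − 5 = 1, and the invariant factors of ∂_1 are all 1, so H_0 ≅ Z.
  H_1: rank ker ∂_1 − rank ∂_2 = (12 − 5) − 6 = 1, and the invariant factors of ∂_2 are all 1, so H_1 ≅ Z.
  H_2: rank ker ∂_2 − rank ∂_3 = (6 − 6) − 0 = 0, and there is no ∂_3, so H_2 ≅ 0.

As a check, the Euler characteristic is 6 − 12 + 6 = 0, which agrees with 1 − 1 + 0 = 0.
(K is a triangulation of the cylinder S^1 x I.)

H_0 ≅ Z,  H_1 ≅ Z,  H_2 = 0.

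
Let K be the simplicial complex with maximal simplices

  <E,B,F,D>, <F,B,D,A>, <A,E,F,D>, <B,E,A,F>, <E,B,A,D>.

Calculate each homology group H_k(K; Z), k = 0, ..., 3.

H_0 = Z,  H_1 = 0,  H_2 = 0,  H_3 = Z.

Take the total order A < B < D < E < F on the vertex set. Then K (dimension 3) consists of the simplices:

  0-simplices (5): A, B, D, E, F
  1-simplices (10): AB, AD, AE, AF, BD, BE, BF, DE, DF, EF
  2-simplices (10): ABD, ABE, ABF, ADE, ADF, AEF, BDE, BDF, BEF, DEF
  3-simplices (5): ABDE, ABDF, ABEF, ADEF, BDEF

Hence C_0 ≅ Z^5, C_1 ≅ Z^10, C_2 ≅ Z^10, C_3 ≅ Z^5.

Boundary ∂_1: C_1 → C_0 sends each edge [p,q] (with p < q) to q − p. For instance
  ∂EF = F − E.
The resulting 5×10 matrix has rank 4, and its Smith normal form has invariant factors (1,1,1,1).

The boundary map ∂_2: C_2 → C_1 acts by ∂[p,q,r] = [q,r] − [p,r] + [p,q]. For instance
  ∂AEF = EF − AF + AE,
  ∂DEF = EF − DF + DE.
The resulting 10×10 matrix has rank 6, and its Smith normal form has invariant factors (1,1,1,1,1,1).

∂_3: C_3 → C_2 sends each 3-simplex σ to the alternating sum Σ_i (−1)^i (σ with its i-th vertex removed). For instance
  ∂BDEF = DEF − BEF + BDF − BDE,
  ∂ADEF = DEF − AEF + ADF − ADE.
As a 10×5 matrix over Z this has rank 4, with invariant factors (1,1,1,1).

Reading off H_k = ker ∂_k / im ∂_{k+1}:

  H_0: rank C_0 − rank ∂_1 = 5 − 4 = 1, and the invariant factors of ∂_1 are all 1, so H_0 = Z.
  H_1: rank ker ∂_1 − rank ∂_2 = (10 − 4) − 6 = 0, and the invariant factors of ∂_2 are all 1, so H_1 = 0.
  H_2: rank ker ∂_2 − rank ∂_3 = (10 − 6) − 4 = 0, and the invariant factors of ∂_3 are all 1, so H_2 = 0.
  H_3: rank ker ∂_3 − rank ∂_4 = (5 − 4) − 0 = 1, and there is no ∂_4, so H_3 = Z.

As a check, the Euler characteristic is 5 − 10 + 10 − 5 = 0, which agrees with 1 − 0 + 0 − 1 = 0.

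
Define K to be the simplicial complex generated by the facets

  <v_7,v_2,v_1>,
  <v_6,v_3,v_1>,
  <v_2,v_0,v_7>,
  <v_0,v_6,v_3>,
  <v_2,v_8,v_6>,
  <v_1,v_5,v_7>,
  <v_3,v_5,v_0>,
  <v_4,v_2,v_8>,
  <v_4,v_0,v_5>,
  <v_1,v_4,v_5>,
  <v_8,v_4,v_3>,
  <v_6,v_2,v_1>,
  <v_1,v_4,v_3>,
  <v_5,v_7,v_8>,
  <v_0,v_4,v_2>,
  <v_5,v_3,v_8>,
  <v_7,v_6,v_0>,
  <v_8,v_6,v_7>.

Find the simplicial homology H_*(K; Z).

H_0 ≅ Z,  H_1 ≅ Z ⊕ Z/2,  H_2 = 0.

K has 9 vertices, 27 edges, 18 triangles.
rank ∂_0 = 0, rank ∂_1 = 8 ⇒ b_0 = 9 − 0 − 8 = 1; all invariant factors of ∂_1 are 1 so no torsion. So H_0 ≅ Z.
rank ∂_1 = 8, rank ∂_2 = 18 ⇒ b_1 = 27 − 8 − 18 = 1; ∂_2 has invariant factor(s) [2] giving torsion. So H_1 ≅ Z ⊕ Z/2.
rank ∂_2 = 18, rank ∂_3 = 0 ⇒ b_2 = 18 − 18 − 0 = 0. So H_2 ≅ 0.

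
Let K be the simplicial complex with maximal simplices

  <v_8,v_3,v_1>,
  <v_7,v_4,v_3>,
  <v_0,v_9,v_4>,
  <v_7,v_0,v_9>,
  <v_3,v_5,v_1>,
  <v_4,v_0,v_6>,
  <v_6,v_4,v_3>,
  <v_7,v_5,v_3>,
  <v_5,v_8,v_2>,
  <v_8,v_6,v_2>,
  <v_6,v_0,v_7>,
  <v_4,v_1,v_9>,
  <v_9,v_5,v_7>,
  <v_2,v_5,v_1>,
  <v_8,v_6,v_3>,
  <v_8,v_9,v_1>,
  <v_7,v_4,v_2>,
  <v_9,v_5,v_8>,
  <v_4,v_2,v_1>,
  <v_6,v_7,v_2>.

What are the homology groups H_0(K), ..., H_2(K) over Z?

Fix the vertex order v_0 < v_1 < v_2 < v_3 < v_4 < v_5 < v_6 < v_7 < v_8 < v_9 and write every simplex with vertices in increasing order. Then dim K = 2 and the simplices of K are:

  0-simplices (10): [v_0], [v_1], [v_2], [v_3], [v_4], [v_5], [v_6], [v_7], [v_8], [v_9]
  1-simplices (30): (30 of them)
  2-simplices (20): (20 of them)

Hence C_0 ≅ Z^10, C_1 ≅ Z^30, C_2 ≅ Z^20.

∂_1: C_1 → C_0 is given by ∂[p,q] = [q] − [p].
The resulting 10×30 matrix has rank 9, and its Smith normal form has invariant factors (1,1,1,1,1,1,1,1,1).

∂_2: C_2 → C_1 sends each 2-simplex [p,q,r] to [q,r] − [p,r] + [p,q]. For instance
  ∂[v_1,v_3,v_5] = [v_3,v_5] − [v_1,v_5] + [v_1,v_3],
  ∂[v_1,v_2,v_5] = [v_2,v_5] − [v_1,v_5] + [v_1,v_2].
As a 30×20 matrix over Z this has rank 20, with invariant factors (1,1,1,1,1,1,1,1,1,1,1,1,1,1,1,1,1,1,1,2).

From H_k ≅ ker(∂_k) / im(∂_{k+1}) we obtain:

  H_0: rank C_0 − rank ∂_1 = 10 − 9 = 1, and the invariant factors of ∂_1 are all 1, so H_0 ≅ Z.
  H_1: rank ker ∂_1 − rank ∂_2 = (30 − 9) − 20 = 1, and ∂_2 has invariant factor 2 > 1, so H_1 ≅ Z ⊕ Z/2Z.
  H_2: rank ker ∂_2 − rank ∂_3 = (20 − 20) − 0 = 0, and there is no ∂_3, so H_2 ≅ 0.

H_0 = Z,  H_1 = Z ⊕ Z/2Z,  H_2 = 0.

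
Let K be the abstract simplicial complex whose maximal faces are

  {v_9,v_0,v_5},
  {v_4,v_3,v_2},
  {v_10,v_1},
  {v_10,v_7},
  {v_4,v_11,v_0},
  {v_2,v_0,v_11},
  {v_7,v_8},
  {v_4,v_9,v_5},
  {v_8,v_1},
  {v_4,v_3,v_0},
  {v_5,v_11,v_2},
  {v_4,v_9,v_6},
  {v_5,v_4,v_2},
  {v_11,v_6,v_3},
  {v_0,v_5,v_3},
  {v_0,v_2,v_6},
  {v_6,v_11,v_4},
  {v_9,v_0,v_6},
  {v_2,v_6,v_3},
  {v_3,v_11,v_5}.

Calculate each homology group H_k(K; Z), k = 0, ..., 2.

H_0 = Z^2,  H_1 = Z^3,  H_2 = Z.

We work with the vertex ordering v_0 < v_1 < v_2 < v_3 < v_4 < v_5 < v_6 < v_7 < v_8 < v_9 < v_10 < v_11. The simplices of K, each written with vertices in increasing order, are:

  0-simplices (12): [v_0], [v_1], [v_2], [v_3], [v_4], [v_5], [v_6], [v_7], [v_8], [v_9], [v_10], [v_11]
  1-simplices (28): (28 of them)
  2-simplices (16): (16 of them)

so the chain groups are C_0 ≅ Z^12, C_1 ≅ Z^28, C_2 ≅ Z^16.

The boundary map ∂_1: C_1 → C_0 sends each edge [p,q] (with p < q) to q − p. For instance
  ∂[v_3,v_5] = [v_5] − [v_3].
This gives a 12×28 integer matrix of rank 10; reducing to Smith normal form yields diagonal entries (1,1,1,1,1,1,1,1,1,1).

∂_2: C_2 → C_1 acts by ∂[p,q,r] = [q,r] − [p,r] + [p,q]. For instance
  ∂[v_0,v_2,v_11] = [v_2,v_11] − [v_0,v_11] + [v_0,v_2],
  ∂[v_0,v_6,v_9] = [v_6,v_9] − [v_0,v_9] + [v_0,v_6].
As a 28×16 matrix over Z this has rank 15, with invariant factors (1,1,1,1,1,1,1,1,1,1,1,1,1,1,1).

Reading off H_k = ker ∂_k / im ∂_{k+1}:

  H_0: rank C_0 − rank ∂_1 = 12 − 10 = 2, and the invariant factors of ∂_1 are all 1, so H_0 = Z^2.
  H_1: rank ker ∂_1 − rank ∂_2 = (28 − 10) − 15 = 3, and the invariant factors of ∂_2 are all 1, so H_1 = Z^3.
  H_2: rank ker ∂_2 − rank ∂_3 = (16 − 15) − 0 = 1, and there is no ∂_3, so H_2 = Z.

(K is a triangulation of the disjoint union of the torus T^2 and the circle S^1.)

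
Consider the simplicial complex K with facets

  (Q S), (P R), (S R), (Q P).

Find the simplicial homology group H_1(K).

We work with the vertex ordering P < Q < R < S. The simplices of K, each written with vertices in increasing order, are:

  0-simplices (4): P, Q, R, S
  1-simplices (4): PQ, PR, QS, RS

Hence C_0 ≅ Z^4, C_1 ≅ Z^4.

∂_1: C_1 → C_0 maps an edge to its endpoints' difference, ∂[p,q] = q − p. For instance
  ∂PR = R − P.
The resulting 4×4 matrix has rank 3, and its Smith normal form has invariant factors (1,1,1).

Computing H_k = (kernel of ∂_k) / (image of ∂_{k+1}):

  H_1: rank ker ∂_1 − rank ∂_2 = (4 − 3) − 0 = 1, and there is no ∂_2, so H_1 = Z.

(K is a triangulation of the circle S^1.)

H_1 = Z.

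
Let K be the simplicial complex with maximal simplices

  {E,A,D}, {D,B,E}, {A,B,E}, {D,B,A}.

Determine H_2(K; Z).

H_2 ≅ Z.

Order the vertices as A < B < D < E. Listing each simplex with vertices in this order, K has dimension 2 with simplices:

  0-simplices (4): A, B, D, E
  1-simplices (6): AB, AD, AE, BD, BE, DE
  2-simplices (4): ABD, ABE, ADE, BDE

giving chain groups C_0 ≅ Z^4, C_1 ≅ Z^6, C_2 ≅ Z^4.

Boundary ∂_1: C_1 → C_0 maps an edge to its endpoints' difference, ∂[p,q] = q − p.
As a 4×6 matrix over Z this has rank 3, with invariant factors (1,1,1).

∂_2: C_2 → C_1 acts by ∂[p,q,r] = [q,r] − [p,r] + [p,q]. For instance
  ∂BDE = DE − BE + BD,
  ∂ABE = BE − AE + AB.
As a 6×4 matrix over Z this has rank 3, with invariant factors (1,1,1).

Reading off H_k = ker ∂_k / im ∂_{k+1}:

  H_2: rank ker ∂_2 − rank ∂_3 = (4 − 3) − 0 = 1, and there is no ∂_3, so H_2 ≅ Z.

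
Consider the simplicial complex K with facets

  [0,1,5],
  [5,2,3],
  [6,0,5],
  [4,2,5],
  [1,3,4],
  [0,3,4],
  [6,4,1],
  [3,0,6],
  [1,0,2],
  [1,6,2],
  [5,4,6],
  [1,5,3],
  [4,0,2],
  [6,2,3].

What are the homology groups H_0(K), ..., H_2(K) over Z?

H_0 ≅ Z,  H_1 ≅ Z^2,  H_2 ≅ Z.

Take the total order 0 < 1 < 2 < 3 < 4 < 5 < 6 on the vertex set. Then K (dimension 2) consists of the simplices:

  0-simplices (7): [0], [1], [2], [3], [4], [5], [6]
  1-simplices (21): [0,1], [0,2], [0,3], [0,4], [0,5], [0,6], [1,2], [1,3], [1,4], [1,5], [1,6], [2,3], [2,4], [2,5], [2,6], [3,4], [3,5], [3,6], [4,5], [4,6], [5,6]
  2-simplices (14): [0,1,2], [0,1,5], [0,2,4], [0,3,4], [0,3,6], [0,5,6], [1,2,6], [1,3,4], [1,3,5], [1,4,6], [2,3,5], [2,3,6], [2,4,5], [4,5,6]

giving chain groups C_0 ≅ Z^7, C_1 ≅ Z^21, C_2 ≅ Z^14.

The boundary map ∂_1: C_1 → C_0 is given by ∂[p,q] = [q] − [p].
The 7×21 boundary matrix has rank 6 and Smith normal form diag(1,1,1,1,1,1).

∂_2: C_2 → C_1 sends each 2-simplex [p,q,r] to [q,r] − [p,r] + [p,q]. For instance
  ∂[1,4,6] = [4,6] − [1,6] + [1,4],
  ∂[0,2,4] = [2,4] − [0,4] + [0,2].
The 21×14 boundary matrix has rank 13 and Smith normal form diag(1,1,1,1,1,1,1,1,1,1,1,1,1).

Now H_k = ker ∂_k / im ∂_{k+1}, so:

  H_0: rank C_0 − rank ∂_1 = 7 − 6 = 1, and the invariant factors of ∂_1 are all 1, so H_0 ≅ Z.
  H_1: rank ker ∂_1 − rank ∂_2 = (21 − 6) − 13 = 2, and the invariant factors of ∂_2 are all 1, so H_1 ≅ Z^2.
  H_2: rank ker ∂_2 − rank ∂_3 = (14 − 13) − 0 = 1, and there is no ∂_3, so H_2 ≅ Z.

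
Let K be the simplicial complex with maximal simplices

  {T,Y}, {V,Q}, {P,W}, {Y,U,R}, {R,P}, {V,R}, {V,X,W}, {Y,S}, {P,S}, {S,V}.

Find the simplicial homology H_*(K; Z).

H_0 ≅ Z,  H_1 ≅ Z^3,  H_2 = 0.

Fix the vertex order P < Q < R < S < T < U < V < W < X < Y and write every simplex with vertices in increasing order. Then dim K = 2 and the simplices of K are:

  0-simplices (10): P, Q, R, S, T, U, V, W, X, Y
  1-simplices (14): PR, PS, PW, QV, RU, RV, RY, SV, SY, TY, UY, VW, VX, WX
  2-simplices (2): RUY, VWX

giving chain groups C_0 ≅ Z^10, C_1 ≅ Z^14, C_2 ≅ Z^2.

Boundary ∂_1: C_1 → C_0 sends each edge [p,q] (with p < q) to q − p.
The resulting 10×14 matrix has rank 9, and its Smith normal form has invariant factors (1,1,1,1,1,1,1,1,1).

Boundary ∂_2: C_2 → C_1 acts by ∂[p,q,r] = [q,r] − [p,r] + [p,q]. For instance
  ∂RUY = UY − RY + RU,
  ∂VWX = WX − VX + VW.
The 14×2 boundary matrix has rank 2 and Smith normal form diag(1,1).

Reading off H_k = ker ∂_k / im ∂_{k+1}:

  H_0: rank C_0 − rank ∂_1 = 10 − 9 = 1, and the invariant factors of ∂_1 are all 1, so H_0 ≅ Z.
  H_1: rank ker ∂_1 − rank ∂_2 = (14 − 9) − 2 = 3, and the invariant factors of ∂_2 are all 1, so H_1 ≅ Z^3.
  H_2: rank ker ∂_2 − rank ∂_3 = (2 − 2) − 0 = 0, and there is no ∂_3, so H_2 ≅ 0.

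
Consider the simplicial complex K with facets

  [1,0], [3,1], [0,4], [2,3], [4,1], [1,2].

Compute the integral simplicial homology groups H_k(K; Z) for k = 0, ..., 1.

Order the vertices as 0 < 1 < 2 < 3 < 4. Listing each simplex with vertices in this order, K has dimension 1 with simplices:

  0-simplices (5): [0], [1], [2], [3], [4]
  1-simplices (6): [0,1], [0,4], [1,2], [1,3], [1,4], [2,3]

so the chain groups are C_0 ≅ Z^5, C_1 ≅ Z^6.

∂_1: C_1 → C_0 sends each edge [p,q] (with p < q) to q − p. For instance
  ∂[1,2] = [2] − [1].
This gives a 5×6 integer matrix of rank 4; reducing to Smith normal form yields diagonal entries (1,1,1,1).

Reading off H_k = ker ∂_k / im ∂_{k+1}:

  H_0: rank C_0 − rank ∂_1 = 5 − 4 = 1, and the invariant factors of ∂_1 are all 1, so H_0 = Z.
  H_1: rank ker ∂_1 − rank ∂_2 = (6 − 4) − 0 = 2, and there is no ∂_2, so H_1 = Z^2.

H_0 = Z,  H_1 = Z^2.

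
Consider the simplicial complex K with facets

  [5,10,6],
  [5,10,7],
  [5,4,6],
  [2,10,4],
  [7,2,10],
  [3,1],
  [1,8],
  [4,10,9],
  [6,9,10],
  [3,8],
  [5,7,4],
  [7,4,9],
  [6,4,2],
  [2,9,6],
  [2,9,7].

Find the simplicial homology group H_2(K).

We work with the vertex ordering 1 < 2 < 3 < 4 < 5 < 6 < 7 < 8 < 9 < 10. The simplices of K, each written with vertices in increasing order, are:

  0-simplices (10): [1], [2], [3], [4], [5], [6], [7], [8], [9], [10]
  1-simplices (21): [1,3], [1,8], [2,4], [2,6], [2,7], [2,9], [2,10], [3,8], [4,5], [4,6], [4,7], [4,9], [4,10], [5,6], [5,7], [5,10], [6,9], [6,10], [7,9], [7,10], [9,10]
  2-simplices (12): [2,4,6], [2,4,10], [2,6,9], [2,7,9], [2,7,10], [4,5,6], [4,5,7], [4,7,9], [4,9,10], [5,6,10], [5,7,10], [6,9,10]

giving chain groups C_0 ≅ Z^10, C_1 ≅ Z^21, C_2 ≅ Z^12.

Boundary ∂_1: C_1 → C_0 sends each edge [p,q] (with p < q) to q − p. For instance
  ∂[4,6] = [6] − [4].
This gives a 10×21 integer matrix of rank 8; reducing to Smith normal form yields diagonal entries (1,1,1,1,1,1,1,1).

Boundary ∂_2: C_2 → C_1 sends each 2-simplex [p,q,r] to [q,r] − [p,r] + [p,q]. For instance
  ∂[5,7,10] = [7,10] − [5,10] + [5,7],
  ∂[4,7,9] = [7,9] − [4,9] + [4,7].
This gives a 21×12 integer matrix of rank 12; reducing to Smith normal form yields diagonal entries (1,1,1,1,1,1,1,1,1,1,1,2).

Reading off H_k = ker ∂_k / im ∂_{k+1}:

  H_2: rank ker ∂_2 − rank ∂_3 = (12 − 12) − 0 = 0, and there is no ∂_3, so H_2 ≅ 0.

H_2 = 0.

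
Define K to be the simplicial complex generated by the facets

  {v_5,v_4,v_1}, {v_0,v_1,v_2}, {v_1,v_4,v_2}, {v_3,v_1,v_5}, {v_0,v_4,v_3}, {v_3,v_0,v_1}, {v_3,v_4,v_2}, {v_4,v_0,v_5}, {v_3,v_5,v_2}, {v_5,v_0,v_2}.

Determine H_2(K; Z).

Take the total order v_0 < v_1 < v_2 < v_3 < v_4 < v_5 on the vertex set. Then K (dimension 2) consists of the simplices:

  0-simplices (6): [v_0], [v_1], [v_2], [v_3], [v_4], [v_5]
  1-simplices (15): (15 of them)
  2-simplices (10): [v_0,v_1,v_2], [v_0,v_1,v_3], [v_0,v_2,v_5], [v_0,v_3,v_4], [v_0,v_4,v_5], [v_1,v_2,v_4], [v_1,v_3,v_5], [v_1,v_4,v_5], [v_2,v_3,v_4], [v_2,v_3,v_5]

giving chain groups C_0 ≅ Z^6, C_1 ≅ Z^15, C_2 ≅ Z^10.

The boundary map ∂_1: C_1 → C_0 maps an edge to its endpoints' difference, ∂[p,q] = q − p.
As a 6×15 matrix over Z this has rank 5, with invariant factors (1,1,1,1,1).

∂_2: C_2 → C_1 sends each 2-simplex [p,q,r] to [q,r] − [p,r] + [p,q]. For instance
  ∂[v_1,v_4,v_5] = [v_4,v_5] − [v_1,v_5] + [v_1,v_4],
  ∂[v_0,v_3,v_4] = [v_3,v_4] − [v_0,v_4] + [v_0,v_3].
The 15×10 boundary matrix has rank 10 and Smith normal form diag(1,1,1,1,1,1,1,1,1,2).

Reading off H_k = ker ∂_k / im ∂_{k+1}:

  H_2: rank ker ∂_2 − rank ∂_3 = (10 − 10) − 0 = 0, and there is no ∂_3, so H_2 = 0.

H_2 ≅ 0.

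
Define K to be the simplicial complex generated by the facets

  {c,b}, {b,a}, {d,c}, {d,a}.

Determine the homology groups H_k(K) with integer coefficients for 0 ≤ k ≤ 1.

H_0 ≅ Z,  H_1 ≅ Z.

K has 4 vertices, 4 edges.
rank ∂_0 = 0, rank ∂_1 = 3 ⇒ b_0 = 4 − 0 − 3 = 1; all invariant factors of ∂_1 are 1 so no torsion. So H_0 = Z.
rank ∂_1 = 3, rank ∂_2 = 0 ⇒ b_1 = 4 − 3 − 0 = 1. So H_1 = Z.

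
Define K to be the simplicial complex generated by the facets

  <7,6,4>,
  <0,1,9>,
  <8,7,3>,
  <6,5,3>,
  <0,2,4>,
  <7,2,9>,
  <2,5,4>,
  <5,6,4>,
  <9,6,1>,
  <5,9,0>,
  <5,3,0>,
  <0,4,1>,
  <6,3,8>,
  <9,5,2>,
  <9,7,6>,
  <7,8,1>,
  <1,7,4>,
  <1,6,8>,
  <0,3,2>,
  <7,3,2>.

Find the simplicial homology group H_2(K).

We work with the vertex ordering 0 < 1 < 2 < 3 < 4 < 5 < 6 < 7 < 8 < 9. The simplices of K, each written with vertices in increasing order, are:

  0-simplices (10): [0], [1], [2], [3], [4], [5], [6], [7], [8], [9]
  1-simplices (30): (30 of them)
  2-simplices (20): (20 of them)

so the chain groups are C_0 ≅ Z^10, C_1 ≅ Z^30, C_2 ≅ Z^20.

∂_1: C_1 → C_0 maps an edge to its endpoints' difference, ∂[p,q] = q − p. For instance
  ∂[4,6] = [6] − [4].
The 10×30 boundary matrix has rank 9 and Smith normal form diag(1,1,1,1,1,1,1,1,1).

Boundary ∂_2: C_2 → C_1 sends each 2-simplex [p,q,r] to [q,r] − [p,r] + [p,q]. For instance
  ∂[0,3,5] = [3,5] − [0,5] + [0,3],
  ∂[0,2,4] = [2,4] − [0,4] + [0,2].
As a 30×20 matrix over Z this has rank 20, with invariant factors (1,1,1,1,1,1,1,1,1,1,1,1,1,1,1,1,1,1,1,2).

Computing H_k = (kernel of ∂_k) / (image of ∂_{k+1}):

  H_2: rank ker ∂_2 − rank ∂_3 = (20 − 20) − 0 = 0, and there is no ∂_3, so H_2 = 0.

H_2 ≅ 0.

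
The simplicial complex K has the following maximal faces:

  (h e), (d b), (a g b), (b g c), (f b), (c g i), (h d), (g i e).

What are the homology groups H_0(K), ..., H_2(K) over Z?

H_0 ≅ Z,  H_1 ≅ Z,  H_2 = 0.

K has 9 vertices, 13 edges, 4 triangles.
rank ∂_0 = 0, rank ∂_1 = 8 ⇒ b_0 = 9 − 0 − 8 = 1; all invariant factors of ∂_1 are 1 so no torsion. So H_0 = Z.
rank ∂_1 = 8, rank ∂_2 = 4 ⇒ b_1 = 13 − 8 − 4 = 1; all invariant factors of ∂_2 are 1 so no torsion. So H_1 = Z.
rank ∂_2 = 4, rank ∂_3 = 0 ⇒ b_2 = 4 − 4 − 0 = 0. So H_2 = 0.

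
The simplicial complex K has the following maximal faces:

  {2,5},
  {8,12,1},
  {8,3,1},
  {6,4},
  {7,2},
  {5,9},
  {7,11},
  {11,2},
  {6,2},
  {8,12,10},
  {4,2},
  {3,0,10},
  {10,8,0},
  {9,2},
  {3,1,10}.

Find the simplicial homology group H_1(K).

H_1 = Z^4.

K has 13 vertices, 21 edges, 6 triangles.
rank ∂_1 = 11, rank ∂_2 = 6 ⇒ b_1 = 21 − 11 − 6 = 4; all invariant factors of ∂_2 are 1 so no torsion. So H_1 = Z^4.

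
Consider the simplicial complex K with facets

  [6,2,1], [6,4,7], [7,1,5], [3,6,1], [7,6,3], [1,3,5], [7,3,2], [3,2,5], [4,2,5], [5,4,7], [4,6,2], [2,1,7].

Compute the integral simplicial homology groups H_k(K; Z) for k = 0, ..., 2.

Take the total order 1 < 2 < 3 < 4 < 5 < 6 < 7 on the vertex set. Then K (dimension 2) consists of the simplices:

  0-simplices (7): [1], [2], [3], [4], [5], [6], [7]
  1-simplices (18): [1,2], [1,3], [1,5], [1,6], [1,7], [2,3], [2,4], [2,5], [2,6], [2,7], [3,5], [3,6], [3,7], [4,5], [4,6], [4,7], [5,7], [6,7]
  2-simplices (12): [1,2,6], [1,2,7], [1,3,5], [1,3,6], [1,5,7], [2,3,5], [2,3,7], [2,4,5], [2,4,6], [3,6,7], [4,5,7], [4,6,7]

so the chain groups are C_0 ≅ Z^7, C_1 ≅ Z^18, C_2 ≅ Z^12.

The boundary map ∂_1: C_1 → C_0 maps an edge to its endpoints' difference, ∂[p,q] = q − p. For instance
  ∂[2,5] = [5] − [2].
As a 7×18 matrix over Z this has rank 6, with invariant factors (1,1,1,1,1,1).

The boundary map ∂_2: C_2 → C_1 sends each 2-simplex [p,q,r] to [q,r] − [p,r] + [p,q]. For instance
  ∂[2,4,5] = [4,5] − [2,5] + [2,4],
  ∂[4,5,7] = [5,7] − [4,7] + [4,5].
This gives a 18×12 integer matrix of rank 12; reducing to Smith normal form yields diagonal entries (1,1,1,1,1,1,1,1,1,1,1,2).

From H_k ≅ ker(∂_k) / im(∂_{k+1}) we obtain:

  H_0: rank C_0 − rank ∂_1 = 7 − 6 = 1, and the invariant factors of ∂_1 are all 1, so H_0 = Z.
  H_1: rank ker ∂_1 − rank ∂_2 = (18 − 6) − 12 = 0, and ∂_2 has invariant factor 2 > 1, so H_1 = Z/2.
  H_2: rank ker ∂_2 − rank ∂_3 = (12 − 12) − 0 = 0, and there is no ∂_3, so H_2 = 0.

As a check, the Euler characteristic is 7 − 18 + 12 = 1, which agrees with 1 − 0 + 0 = 1.

H_0 = Z,  H_1 = Z/2,  H_2 = 0.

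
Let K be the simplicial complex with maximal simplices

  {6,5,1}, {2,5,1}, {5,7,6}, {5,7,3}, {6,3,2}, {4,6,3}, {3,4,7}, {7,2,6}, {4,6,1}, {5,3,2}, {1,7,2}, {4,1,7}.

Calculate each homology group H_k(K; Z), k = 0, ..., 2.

We work with the vertex ordering 1 < 2 < 3 < 4 < 5 < 6 < 7. The simplices of K, each written with vertices in increasing order, are:

  0-simplices (7): [1], [2], [3], [4], [5], [6], [7]
  1-simplices (18): [1,2], [1,4], [1,5], [1,6], [1,7], [2,3], [2,5], [2,6], [2,7], [3,4], [3,5], [3,6], [3,7], [4,6], [4,7], [5,6], [5,7], [6,7]
  2-simplices (12): [1,2,5], [1,2,7], [1,4,6], [1,4,7], [1,5,6], [2,3,5], [2,3,6], [2,6,7], [3,4,6], [3,4,7], [3,5,7], [5,6,7]

giving chain groups C_0 ≅ Z^7, C_1 ≅ Z^18, C_2 ≅ Z^12.

Boundary ∂_1: C_1 → C_0 sends each edge [p,q] (with p < q) to q − p.
As a 7×18 matrix over Z this has rank 6, with invariant factors (1,1,1,1,1,1).

The boundary map ∂_2: C_2 → C_1 maps a triangle to the signed sum of its edges. For instance
  ∂[2,6,7] = [6,7] − [2,7] + [2,6],
  ∂[5,6,7] = [6,7] − [5,7] + [5,6].
As a 18×12 matrix over Z this has rank 12, with invariant factors (1,1,1,1,1,1,1,1,1,1,1,2).

Reading off H_k = ker ∂_k / im ∂_{k+1}:

  H_0: rank C_0 − rank ∂_1 = 7 − 6 = 1, and the invariant factors of ∂_1 are all 1, so H_0 ≅ Z.
  H_1: rank ker ∂_1 − rank ∂_2 = (18 − 6) − 12 = 0, and ∂_2 has invariant factor 2 > 1, so H_1 ≅ Z/2.
  H_2: rank ker ∂_2 − rank ∂_3 = (12 − 12) − 0 = 0, and there is no ∂_3, so H_2 ≅ 0.

As a check, the Euler characteristic is 7 − 18 + 12 = 1, which agrees with 1 − 0 + 0 = 1.

H_0 = Z,  H_1 = Z/2,  H_2 = 0.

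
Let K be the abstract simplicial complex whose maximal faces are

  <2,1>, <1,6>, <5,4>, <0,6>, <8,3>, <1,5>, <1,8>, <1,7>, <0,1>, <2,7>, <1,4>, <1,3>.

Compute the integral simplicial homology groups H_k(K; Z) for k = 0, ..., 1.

H_0 ≅ Z,  H_1 ≅ Z^4.

We work with the vertex ordering 0 < 1 < 2 < 3 < 4 < 5 < 6 < 7 < 8. The simplices of K, each written with vertices in increasing order, are:

  0-simplices (9): [0], [1], [2], [3], [4], [5], [6], [7], [8]
  1-simplices (12): [0,1], [0,6], [1,2], [1,3], [1,4], [1,5], [1,6], [1,7], [1,8], [2,7], [3,8], [4,5]

Hence C_0 ≅ Z^9, C_1 ≅ Z^12.

The boundary map ∂_1: C_1 → C_0 sends each edge [p,q] (with p < q) to q − p. For instance
  ∂[0,6] = [6] − [0].
The 9×12 boundary matrix has rank 8 and Smith normal form diag(1,1,1,1,1,1,1,1).

Reading off H_k = ker ∂_k / im ∂_{k+1}:

  H_0: rank C_0 − rank ∂_1 = 9 − 8 = 1, and the invariant factors of ∂_1 are all 1, so H_0 ≅ Z.
  H_1: rank ker ∂_1 − rank ∂_2 = (12 − 8) − 0 = 4, and there is no ∂_2, so H_1 ≅ Z^4.

As a check, the Euler characteristic is 9 − 12 = -3, which agrees with 1 − 4 = -3.
(K is a triangulation of a wedge of 4 circles.)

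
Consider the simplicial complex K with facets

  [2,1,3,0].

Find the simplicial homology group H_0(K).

H_0 ≅ Z.

Take the total order 0 < 1 < 2 < 3 on the vertex set. Then K (dimension 3) consists of the simplices:

  0-simplices (4): [0], [1], [2], [3]
  1-simplices (6): [0,1], [0,2], [0,3], [1,2], [1,3], [2,3]
  2-simplices (4): [0,1,2], [0,1,3], [0,2,3], [1,2,3]
  3-simplices (1): [0,1,2,3]

giving chain groups C_0 ≅ Z^4, C_1 ≅ Z^6, C_2 ≅ Z^4, C_3 ≅ Z^1.

∂_1: C_1 → C_0 is given by ∂[p,q] = [q] − [p]. For instance
  ∂[2,3] = [3] − [2].
The resulting 4×6 matrix has rank 3, and its Smith normal form has invariant factors (1,1,1).

Boundary ∂_2: C_2 → C_1 maps a triangle to the signed sum of its edges. For instance
  ∂[0,2,3] = [2,3] − [0,3] + [0,2],
  ∂[1,2,3] = [2,3] − [1,3] + [1,2].
The resulting 6×4 matrix has rank 3, and its Smith normal form has invariant factors (1,1,1).

The boundary map ∂_3: C_3 → C_2 sends each 3-simplex σ to the alternating sum Σ_i (−1)^i (σ with its i-th vertex removed). For instance
  ∂[0,1,2,3] = [1,2,3] − [0,2,3] + [0,1,3] − [0,1,2].
As a 4×1 matrix over Z this has rank 1, with invariant factors (1).

Computing H_k = (kernel of ∂_k) / (image of ∂_{k+1}):

  H_0: rank C_0 − rank ∂_1 = 4 − 3 = 1, and the invariant factors of ∂_1 are all 1, so H_0 ≅ Z.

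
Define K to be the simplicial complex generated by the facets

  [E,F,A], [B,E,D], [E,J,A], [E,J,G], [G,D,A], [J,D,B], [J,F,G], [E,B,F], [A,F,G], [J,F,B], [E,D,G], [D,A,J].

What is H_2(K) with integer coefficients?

H_2 = 0.

Take the total order A < B < D < E < F < G < J on the vertex set. Then K (dimension 2) consists of the simplices:

  0-simplices (7): A, B, D, E, F, G, J
  1-simplices (18): AD, AE, AF, AG, AJ, BD, BE, BF, BJ, DE, DG, DJ, EF, EG, EJ, FG, FJ, GJ
  2-simplices (12): ADG, ADJ, AEF, AEJ, AFG, BDE, BDJ, BEF, BFJ, DEG, EGJ, FGJ

Hence C_0 ≅ Z^7, C_1 ≅ Z^18, C_2 ≅ Z^12.

The boundary map ∂_1: C_1 → C_0 sends each edge [p,q] (with p < q) to q − p. For instance
  ∂EJ = J − E.
The 7×18 boundary matrix has rank 6 and Smith normal form diag(1,1,1,1,1,1).

Boundary ∂_2: C_2 → C_1 sends each 2-simplex [p,q,r] to [q,r] − [p,r] + [p,q]. For instance
  ∂BDJ = DJ − BJ + BD,
  ∂AEJ = EJ − AJ + AE.
This gives a 18×12 integer matrix of rank 12; reducing to Smith normal form yields diagonal entries (1,1,1,1,1,1,1,1,1,1,1,2).

Computing H_k = (kernel of ∂_k) / (image of ∂_{k+1}):

  H_2: rank ker ∂_2 − rank ∂_3 = (12 − 12) − 0 = 0, and there is no ∂_3, so H_2 = 0.

(K is a triangulation of the real projective plane RP^2.)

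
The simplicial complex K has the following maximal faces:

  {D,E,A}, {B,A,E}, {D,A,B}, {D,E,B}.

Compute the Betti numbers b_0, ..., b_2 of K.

b_0 = 1, b_1 = 0, b_2 = 1.

We work with the vertex ordering A < B < D < E. The simplices of K, each written with vertices in increasing order, are:

  0-simplices (4): A, B, D, E
  1-simplices (6): AB, AD, AE, BD, BE, DE
  2-simplices (4): ABD, ABE, ADE, BDE

Hence C_0 ≅ Z^4, C_1 ≅ Z^6, C_2 ≅ Z^4.

∂_1: C_1 → C_0 maps an edge to its endpoints' difference, ∂[p,q] = q − p. For instance
  ∂BD = D − B.
As a 4×6 matrix over Z this has rank 3, with invariant factors (1,1,1).

Boundary ∂_2: C_2 → C_1 sends each 2-simplex [p,q,r] to [q,r] − [p,r] + [p,q]. For instance
  ∂ABD = BD − AD + AB,
  ∂ABE = BE − AE + AB.
The 6×4 boundary matrix has rank 3 and Smith normal form diag(1,1,1).

Computing H_k = (kernel of ∂_k) / (image of ∂_{k+1}):

  H_0: rank C_0 − rank ∂_1 = 4 − 3 = 1, and the invariant factors of ∂_1 are all 1, so H_0 ≅ Z.
  H_1: rank ker ∂_1 − rank ∂_2 = (6 − 3) − 3 = 0, and the invariant factors of ∂_2 are all 1, so H_1 ≅ 0.
  H_2: rank ker ∂_2 − rank ∂_3 = (4 − 3) − 0 = 1, and there is no ∂_3, so H_2 ≅ Z.

As a check, the Euler characteristic is 4 − 6 + 4 = 2, which agrees with 1 − 0 + 1 = 2.

Hence the Betti numbers are b_0 = 1, b_1 = 0, b_2 = 1.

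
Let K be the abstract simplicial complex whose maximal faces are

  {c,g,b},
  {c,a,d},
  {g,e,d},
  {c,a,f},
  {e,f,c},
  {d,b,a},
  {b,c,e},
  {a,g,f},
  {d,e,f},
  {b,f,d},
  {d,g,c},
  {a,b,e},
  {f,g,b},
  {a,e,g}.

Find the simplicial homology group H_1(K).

H_1 = Z^2.

We work with the vertex ordering a < b < c < d < e < f < g. The simplices of K, each written with vertices in increasing order, are:

  0-simplices (7): a, b, c, d, e, f, g
  1-simplices (21): ab, ac, ad, ae, af, ag, bc, bd, be, bf, bg, cd, ce, cf, cg, de, df, dg, ef, eg, fg
  2-simplices (14): abd, abe, acd, acf, aeg, afg, bce, bcg, bdf, bfg, cdg, cef, def, deg

giving chain groups C_0 ≅ Z^7, C_1 ≅ Z^21, C_2 ≅ Z^14.

Boundary ∂_1: C_1 → C_0 maps an edge to its endpoints' difference, ∂[p,q] = q − p. For instance
  ∂ag = g − a.
This gives a 7×21 integer matrix of rank 6; reducing to Smith normal form yields diagonal entries (1,1,1,1,1,1).

The boundary map ∂_2: C_2 → C_1 sends each 2-simplex [p,q,r] to [q,r] − [p,r] + [p,q]. For instance
  ∂def = ef − df + de,
  ∂abe = be − ae + ab.
The 21×14 boundary matrix has rank 13 and Smith normal form diag(1,1,1,1,1,1,1,1,1,1,1,1,1).

Now H_k = ker ∂_k / im ∂_{k+1}, so:

  H_1: rank ker ∂_1 − rank ∂_2 = (21 − 6) − 13 = 2, and the invariant factors of ∂_2 are all 1, so H_1 ≅ Z^2.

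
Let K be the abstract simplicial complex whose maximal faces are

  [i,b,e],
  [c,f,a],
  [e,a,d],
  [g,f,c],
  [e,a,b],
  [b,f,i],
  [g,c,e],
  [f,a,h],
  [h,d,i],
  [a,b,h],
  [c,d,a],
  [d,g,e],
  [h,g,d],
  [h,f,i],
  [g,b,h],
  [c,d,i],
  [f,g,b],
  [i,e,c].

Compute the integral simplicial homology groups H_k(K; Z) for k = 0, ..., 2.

Fix the vertex order a < b < c < d < e < f < g < h < i and write every simplex with vertices in increasing order. Then dim K = 2 and the simplices of K are:

  0-simplices (9): a, b, c, d, e, f, g, h, i
  1-simplices (27): ab, ac, ad, ae, af, ah, be, bf, bg, bh, bi, cd, ce, cf, cg, ci, de, dg, dh, di, eg, ei, fg, fh, fi, gh, hi
  2-simplices (18): abe, abh, acd, acf, ade, afh, bei, bfg, bfi, bgh, cdi, ceg, cei, cfg, deg, dgh, dhi, fhi

giving chain groups C_0 ≅ Z^9, C_1 ≅ Z^27, C_2 ≅ Z^18.

∂_1: C_1 → C_0 is given by ∂[p,q] = [q] − [p]. For instance
  ∂bf = f − b.
The 9×27 boundary matrix has rank 8 and Smith normal form diag(1,1,1,1,1,1,1,1).

∂_2: C_2 → C_1 acts by ∂[p,q,r] = [q,r] − [p,r] + [p,q]. For instance
  ∂acf = cf − af + ac,
  ∂cdi = di − ci + cd.
As a 27×18 matrix over Z this has rank 18, with invariant factors (1,1,1,1,1,1,1,1,1,1,1,1,1,1,1,1,1,2).

Computing H_k = (kernel of ∂_k) / (image of ∂_{k+1}):

  H_0: rank C_0 − rank ∂_1 = 9 − 8 = 1, and the invariant factors of ∂_1 are all 1, so H_0 ≅ Z.
  H_1: rank ker ∂_1 − rank ∂_2 = (27 − 8) − 18 = 1, and ∂_2 has invariant factor 2 > 1, so H_1 ≅ Z × Z/2.
  H_2: rank ker ∂_2 − rank ∂_3 = (18 − 18) − 0 = 0, and there is no ∂_3, so H_2 ≅ 0.

H_0 = Z,  H_1 = Z × Z/2,  H_2 = 0.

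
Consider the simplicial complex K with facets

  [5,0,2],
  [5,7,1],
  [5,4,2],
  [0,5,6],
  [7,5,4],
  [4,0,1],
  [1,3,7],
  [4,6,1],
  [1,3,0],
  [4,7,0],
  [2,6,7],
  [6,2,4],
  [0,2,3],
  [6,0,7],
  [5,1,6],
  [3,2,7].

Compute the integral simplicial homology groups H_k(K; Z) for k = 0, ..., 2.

Order the vertices as 0 < 1 < 2 < 3 < 4 < 5 < 6 < 7. Listing each simplex with vertices in this order, K has dimension 2 with simplices:

  0-simplices (8): [0], [1], [2], [3], [4], [5], [6], [7]
  1-simplices (24): (24 of them)
  2-simplices (16): [0,1,3], [0,1,4], [0,2,3], [0,2,5], [0,4,7], [0,5,6], [0,6,7], [1,3,7], [1,4,6], [1,5,6], [1,5,7], [2,3,7], [2,4,5], [2,4,6], [2,6,7], [4,5,7]

so the chain groups are C_0 ≅ Z^8, C_1 ≅ Z^24, C_2 ≅ Z^16.

The boundary map ∂_1: C_1 → C_0 sends each edge [p,q] (with p < q) to q − p.
The resulting 8×24 matrix has rank 7, and its Smith normal form has invariant factors (1,1,1,1,1,1,1).

Boundary ∂_2: C_2 → C_1 maps a triangle to the signed sum of its edges. For instance
  ∂[2,4,6] = [4,6] − [2,6] + [2,4],
  ∂[0,4,7] = [4,7] − [0,7] + [0,4].
As a 24×16 matrix over Z this has rank 15, with invariant factors (1,1,1,1,1,1,1,1,1,1,1,1,1,1,1).

From H_k ≅ ker(∂_k) / im(∂_{k+1}) we obtain:

  H_0: rank C_0 − rank ∂_1 = 8 − 7 = 1, and the invariant factors of ∂_1 are all 1, so H_0 ≅ Z.
  H_1: rank ker ∂_1 − rank ∂_2 = (24 − 7) − 15 = 2, and the invariant factors of ∂_2 are all 1, so H_1 ≅ Z^2.
  H_2: rank ker ∂_2 − rank ∂_3 = (16 − 15) − 0 = 1, and there is no ∂_3, so H_2 ≅ Z.

H_0 ≅ Z,  H_1 ≅ Z^2,  H_2 ≅ Z.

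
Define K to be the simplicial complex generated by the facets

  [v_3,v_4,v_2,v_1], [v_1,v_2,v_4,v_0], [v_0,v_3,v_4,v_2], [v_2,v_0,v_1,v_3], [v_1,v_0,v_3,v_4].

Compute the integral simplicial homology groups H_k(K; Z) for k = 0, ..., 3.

H_0 ≅ Z,  H_1 = 0,  H_2 = 0,  H_3 ≅ Z.

Fix the vertex order v_0 < v_1 < v_2 < v_3 < v_4 and write every simplex with vertices in increasing order. Then dim K = 3 and the simplices of K are:

  0-simplices (5): [v_0], [v_1], [v_2], [v_3], [v_4]
  1-simplices (10): [v_0,v_1], [v_0,v_2], [v_0,v_3], [v_0,v_4], [v_1,v_2], [v_1,v_3], [v_1,v_4], [v_2,v_3], [v_2,v_4], [v_3,v_4]
  2-simplices (10): [v_0,v_1,v_2], [v_0,v_1,v_3], [v_0,v_1,v_4], [v_0,v_2,v_3], [v_0,v_2,v_4], [v_0,v_3,v_4], [v_1,v_2,v_3], [v_1,v_2,v_4], [v_1,v_3,v_4], [v_2,v_3,v_4]
  3-simplices (5): [v_0,v_1,v_2,v_3], [v_0,v_1,v_2,v_4], [v_0,v_1,v_3,v_4], [v_0,v_2,v_3,v_4], [v_1,v_2,v_3,v_4]

giving chain groups C_0 ≅ Z^5, C_1 ≅ Z^10, C_2 ≅ Z^10, C_3 ≅ Z^5.

The boundary map ∂_1: C_1 → C_0 sends each edge [p,q] (with p < q) to q − p.
The resulting 5×10 matrix has rank 4, and its Smith normal form has invariant factors (1,1,1,1).

Boundary ∂_2: C_2 → C_1 sends each 2-simplex [p,q,r] to [q,r] − [p,r] + [p,q]. For instance
  ∂[v_0,v_1,v_3] = [v_1,v_3] − [v_0,v_3] + [v_0,v_1],
  ∂[v_0,v_2,v_3] = [v_2,v_3] − [v_0,v_3] + [v_0,v_2].
As a 10×10 matrix over Z this has rank 6, with invariant factors (1,1,1,1,1,1).

∂_3: C_3 → C_2 sends each 3-simplex σ to the alternating sum Σ_i (−1)^i (σ with its i-th vertex removed). For instance
  ∂[v_0,v_1,v_3,v_4] = [v_1,v_3,v_4] − [v_0,v_3,v_4] + [v_0,v_1,v_4] − [v_0,v_1,v_3],
  ∂[v_0,v_2,v_3,v_4] = [v_2,v_3,v_4] − [v_0,v_3,v_4] + [v_0,v_2,v_4] − [v_0,v_2,v_3].
The 10×5 boundary matrix has rank 4 and Smith normal form diag(1,1,1,1).

Now H_k = ker ∂_k / im ∂_{k+1}, so:

  H_0: rank C_0 − rank ∂_1 = 5 − 4 = 1, and the invariant factors of ∂_1 are all 1, so H_0 ≅ Z.
  H_1: rank ker ∂_1 − rank ∂_2 = (10 − 4) − 6 = 0, and the invariant factors of ∂_2 are all 1, so H_1 ≅ 0.
  H_2: rank ker ∂_2 − rank ∂_3 = (10 − 6) − 4 = 0, and the invariant factors of ∂_3 are all 1, so H_2 ≅ 0.
  H_3: rank ker ∂_3 − rank ∂_4 = (5 − 4) − 0 = 1, and there is no ∂_4, so H_3 ≅ Z.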